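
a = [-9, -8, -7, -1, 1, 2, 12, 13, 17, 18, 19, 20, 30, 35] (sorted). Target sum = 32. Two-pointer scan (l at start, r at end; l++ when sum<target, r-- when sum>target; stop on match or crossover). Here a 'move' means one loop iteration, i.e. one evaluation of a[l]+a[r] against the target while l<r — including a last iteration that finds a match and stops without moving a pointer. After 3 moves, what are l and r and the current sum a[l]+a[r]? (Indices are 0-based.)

[0,13] -9+35=26 <32 → l++
[1,13] -8+35=27 <32 → l++
[2,13] -7+35=28 <32 → l++

l=3, r=13, sum=34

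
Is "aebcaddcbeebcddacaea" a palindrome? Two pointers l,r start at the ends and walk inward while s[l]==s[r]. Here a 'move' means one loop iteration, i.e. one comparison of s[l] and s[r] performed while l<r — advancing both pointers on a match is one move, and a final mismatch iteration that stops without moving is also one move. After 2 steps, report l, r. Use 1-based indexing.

l=3, r=18

[1,20] 'a'=='a' → l++,r--
[2,19] 'e'=='e' → l++,r--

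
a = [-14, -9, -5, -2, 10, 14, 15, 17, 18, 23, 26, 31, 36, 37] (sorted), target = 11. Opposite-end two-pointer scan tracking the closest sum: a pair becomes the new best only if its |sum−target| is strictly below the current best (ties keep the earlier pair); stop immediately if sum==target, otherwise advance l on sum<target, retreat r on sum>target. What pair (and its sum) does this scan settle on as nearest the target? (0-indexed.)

pair (-14, 26) with sum 12 (|Δ|=1)

[0,13] -14+37=23 d=12 * → r--
[0,12] -14+36=22 d=11 * → r--
[0,11] -14+31=17 d=6 * → r--
[0,10] -14+26=12 d=1 * → r--
[0,9] -14+23=9 d=2 → l++
[1,9] -9+23=14 d=3 → r--
[1,8] -9+18=9 d=2 → l++
[2,8] -5+18=13 d=2 → r--
[2,7] -5+17=12 d=1 → r--
[2,6] -5+15=10 d=1 → l++
[3,6] -2+15=13 d=2 → r--
[3,5] -2+14=12 d=1 → r--
[3,4] -2+10=8 d=3 → l++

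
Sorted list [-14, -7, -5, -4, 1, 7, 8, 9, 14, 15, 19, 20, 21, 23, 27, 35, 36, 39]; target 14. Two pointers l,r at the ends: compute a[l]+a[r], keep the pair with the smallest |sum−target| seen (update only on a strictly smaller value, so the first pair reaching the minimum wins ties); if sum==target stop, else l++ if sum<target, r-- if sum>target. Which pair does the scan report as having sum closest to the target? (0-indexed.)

l=0 r=17: -14+39=25 d=11 *, r--
l=0 r=16: -14+36=22 d=8 *, r--
l=0 r=15: -14+35=21 d=7 *, r--
l=0 r=14: -14+27=13 d=1 *, l++
l=1 r=14: -7+27=20 d=6, r--
l=1 r=13: -7+23=16 d=2, r--
l=1 r=12: -7+21=14 d=0 *, stop

pair (-7, 21) with sum 14 (|Δ|=0)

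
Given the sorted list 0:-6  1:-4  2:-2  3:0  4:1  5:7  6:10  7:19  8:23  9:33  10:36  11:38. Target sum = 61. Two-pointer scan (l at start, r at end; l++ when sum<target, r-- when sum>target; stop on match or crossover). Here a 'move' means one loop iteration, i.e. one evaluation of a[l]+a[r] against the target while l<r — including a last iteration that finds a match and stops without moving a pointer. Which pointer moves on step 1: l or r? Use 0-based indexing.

l

l=0 r=11: -6+38=32 <61, l++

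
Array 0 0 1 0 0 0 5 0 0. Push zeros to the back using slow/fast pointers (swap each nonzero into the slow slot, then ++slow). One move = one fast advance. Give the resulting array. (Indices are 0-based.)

[1, 5, 0, 0, 0, 0, 0, 0, 0]

(s=0,f=0) a[fast]=0 → fast++
(s=0,f=1) a[fast]=0 → fast++
(s=0,f=2) a[fast]=1≠0 swap→a[0]=1 → slow++,fast++
(s=1,f=3) a[fast]=0 → fast++
(s=1,f=4) a[fast]=0 → fast++
(s=1,f=5) a[fast]=0 → fast++
(s=1,f=6) a[fast]=5≠0 swap→a[1]=5 → slow++,fast++
(s=2,f=7) a[fast]=0 → fast++
(s=2,f=8) a[fast]=0 → fast++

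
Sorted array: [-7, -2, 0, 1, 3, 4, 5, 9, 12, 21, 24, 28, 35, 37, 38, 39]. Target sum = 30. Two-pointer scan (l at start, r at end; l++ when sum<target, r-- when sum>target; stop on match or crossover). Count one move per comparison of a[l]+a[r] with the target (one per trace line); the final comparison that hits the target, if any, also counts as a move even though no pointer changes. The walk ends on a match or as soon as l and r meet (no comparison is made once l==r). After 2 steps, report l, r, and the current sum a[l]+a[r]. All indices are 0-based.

l=0 r=15: -7+39=32 >30, r--
l=0 r=14: -7+38=31 >30, r--

l=0, r=13, sum=30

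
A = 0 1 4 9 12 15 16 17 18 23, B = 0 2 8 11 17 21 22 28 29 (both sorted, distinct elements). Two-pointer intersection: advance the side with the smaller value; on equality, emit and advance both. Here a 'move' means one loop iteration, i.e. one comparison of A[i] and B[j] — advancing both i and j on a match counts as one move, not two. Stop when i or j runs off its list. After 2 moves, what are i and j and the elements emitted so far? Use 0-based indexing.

[i=0,j=0] 0==0 emit → i++,j++
[i=1,j=1] 1<2 → i++

i=2, j=1, emitted=[0]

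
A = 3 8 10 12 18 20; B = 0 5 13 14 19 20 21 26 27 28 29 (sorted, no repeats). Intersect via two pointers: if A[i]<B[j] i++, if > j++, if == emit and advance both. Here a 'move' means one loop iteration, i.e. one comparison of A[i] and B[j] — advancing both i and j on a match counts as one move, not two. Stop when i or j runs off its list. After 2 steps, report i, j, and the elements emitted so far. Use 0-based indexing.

i=1, j=1, emitted=[]

[i=0,j=0] 3>0 → j++
[i=0,j=1] 3<5 → i++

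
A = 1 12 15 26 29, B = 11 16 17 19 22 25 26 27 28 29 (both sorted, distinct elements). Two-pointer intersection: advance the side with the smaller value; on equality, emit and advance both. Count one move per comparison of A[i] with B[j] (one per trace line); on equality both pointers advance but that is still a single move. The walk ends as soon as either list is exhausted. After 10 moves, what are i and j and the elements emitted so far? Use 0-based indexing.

i=4, j=7, emitted=[26]

i=0 j=0: 1<11, i++
i=1 j=0: 12>11, j++
i=1 j=1: 12<16, i++
i=2 j=1: 15<16, i++
i=3 j=1: 26>16, j++
i=3 j=2: 26>17, j++
i=3 j=3: 26>19, j++
i=3 j=4: 26>22, j++
i=3 j=5: 26>25, j++
i=3 j=6: 26==26 emit, i++,j++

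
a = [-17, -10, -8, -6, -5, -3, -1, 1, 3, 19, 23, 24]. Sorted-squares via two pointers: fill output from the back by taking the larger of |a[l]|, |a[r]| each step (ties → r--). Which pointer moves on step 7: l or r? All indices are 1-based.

l

l=1 r=12: |-17|<=|24| out[12]=576, r--
l=1 r=11: |-17|<=|23| out[11]=529, r--
l=1 r=10: |-17|<=|19| out[10]=361, r--
l=1 r=9: |-17|>|3| out[9]=289, l++
l=2 r=9: |-10|>|3| out[8]=100, l++
l=3 r=9: |-8|>|3| out[7]=64, l++
l=4 r=9: |-6|>|3| out[6]=36, l++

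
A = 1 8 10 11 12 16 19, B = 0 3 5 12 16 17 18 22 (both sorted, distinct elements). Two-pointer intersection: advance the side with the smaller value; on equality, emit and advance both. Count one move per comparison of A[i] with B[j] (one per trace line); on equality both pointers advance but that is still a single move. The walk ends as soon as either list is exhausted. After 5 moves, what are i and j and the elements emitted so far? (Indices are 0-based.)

i=2, j=3, emitted=[]

[i=0,j=0] 1>0 → j++
[i=0,j=1] 1<3 → i++
[i=1,j=1] 8>3 → j++
[i=1,j=2] 8>5 → j++
[i=1,j=3] 8<12 → i++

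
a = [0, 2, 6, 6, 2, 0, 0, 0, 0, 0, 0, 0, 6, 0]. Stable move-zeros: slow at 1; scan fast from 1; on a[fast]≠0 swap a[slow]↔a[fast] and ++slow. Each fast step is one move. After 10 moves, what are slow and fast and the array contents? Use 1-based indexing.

slow=5, fast=11, a=[2, 6, 6, 2, 0, 0, 0, 0, 0, 0, 0, 0, 6, 0]

slow=1 fast=1: a[fast]=0, fast++
slow=1 fast=2: a[fast]=2≠0 swap→a[1]=2, slow++,fast++
slow=2 fast=3: a[fast]=6≠0 swap→a[2]=6, slow++,fast++
slow=3 fast=4: a[fast]=6≠0 swap→a[3]=6, slow++,fast++
slow=4 fast=5: a[fast]=2≠0 swap→a[4]=2, slow++,fast++
slow=5 fast=6: a[fast]=0, fast++
slow=5 fast=7: a[fast]=0, fast++
slow=5 fast=8: a[fast]=0, fast++
slow=5 fast=9: a[fast]=0, fast++
slow=5 fast=10: a[fast]=0, fast++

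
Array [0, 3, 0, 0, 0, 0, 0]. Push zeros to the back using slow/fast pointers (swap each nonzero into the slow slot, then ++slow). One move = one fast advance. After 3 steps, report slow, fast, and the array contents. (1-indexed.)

(s=1,f=1) a[fast]=0 → fast++
(s=1,f=2) a[fast]=3≠0 swap→a[1]=3 → slow++,fast++
(s=2,f=3) a[fast]=0 → fast++

slow=2, fast=4, a=[3, 0, 0, 0, 0, 0, 0]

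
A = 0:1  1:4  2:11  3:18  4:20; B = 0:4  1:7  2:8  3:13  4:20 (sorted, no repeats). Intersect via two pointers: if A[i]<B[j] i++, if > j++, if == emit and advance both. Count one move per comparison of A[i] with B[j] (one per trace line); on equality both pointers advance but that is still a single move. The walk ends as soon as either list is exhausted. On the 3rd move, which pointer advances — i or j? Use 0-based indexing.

j

i=0 j=0: 1<4, i++
i=1 j=0: 4==4 emit, i++,j++
i=2 j=1: 11>7, j++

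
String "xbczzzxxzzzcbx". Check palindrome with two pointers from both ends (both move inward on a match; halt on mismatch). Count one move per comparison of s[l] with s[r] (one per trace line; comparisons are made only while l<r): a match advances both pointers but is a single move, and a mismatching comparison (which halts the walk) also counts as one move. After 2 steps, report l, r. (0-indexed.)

[0,13] 'x'=='x' → l++,r--
[1,12] 'b'=='b' → l++,r--

l=2, r=11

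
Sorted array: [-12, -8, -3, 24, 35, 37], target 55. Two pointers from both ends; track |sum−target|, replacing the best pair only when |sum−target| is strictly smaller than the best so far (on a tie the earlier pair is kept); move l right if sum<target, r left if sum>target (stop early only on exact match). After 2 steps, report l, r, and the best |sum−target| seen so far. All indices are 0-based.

l=2, r=5, best |Δ|=26

l=0 r=5: -12+37=25 d=30 *, l++
l=1 r=5: -8+37=29 d=26 *, l++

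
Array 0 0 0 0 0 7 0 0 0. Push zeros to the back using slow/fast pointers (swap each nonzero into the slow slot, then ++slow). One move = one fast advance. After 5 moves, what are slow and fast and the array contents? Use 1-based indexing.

slow=1, fast=6, a=[0, 0, 0, 0, 0, 7, 0, 0, 0]

slow=1 fast=1: a[fast]=0, fast++
slow=1 fast=2: a[fast]=0, fast++
slow=1 fast=3: a[fast]=0, fast++
slow=1 fast=4: a[fast]=0, fast++
slow=1 fast=5: a[fast]=0, fast++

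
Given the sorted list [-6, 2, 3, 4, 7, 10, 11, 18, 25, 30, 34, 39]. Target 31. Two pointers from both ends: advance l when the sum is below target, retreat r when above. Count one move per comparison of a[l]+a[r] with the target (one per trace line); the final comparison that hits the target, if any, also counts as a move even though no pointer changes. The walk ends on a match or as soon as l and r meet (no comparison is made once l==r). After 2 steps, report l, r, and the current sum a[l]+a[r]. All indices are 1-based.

l=2, r=11, sum=36

l=1 r=12: -6+39=33 >31, r--
l=1 r=11: -6+34=28 <31, l++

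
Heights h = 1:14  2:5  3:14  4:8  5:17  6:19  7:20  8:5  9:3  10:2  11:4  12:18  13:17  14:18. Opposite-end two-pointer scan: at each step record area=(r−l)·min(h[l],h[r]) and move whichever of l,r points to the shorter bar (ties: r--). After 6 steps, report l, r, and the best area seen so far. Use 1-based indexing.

l=1 r=14: min(14,18)*13=182 best=182 *, l++
l=2 r=14: min(5,18)*12=60 best=182, l++
l=3 r=14: min(14,18)*11=154 best=182, l++
l=4 r=14: min(8,18)*10=80 best=182, l++
l=5 r=14: min(17,18)*9=153 best=182, l++
l=6 r=14: min(19,18)*8=144 best=182, r--

l=6, r=13, best area=182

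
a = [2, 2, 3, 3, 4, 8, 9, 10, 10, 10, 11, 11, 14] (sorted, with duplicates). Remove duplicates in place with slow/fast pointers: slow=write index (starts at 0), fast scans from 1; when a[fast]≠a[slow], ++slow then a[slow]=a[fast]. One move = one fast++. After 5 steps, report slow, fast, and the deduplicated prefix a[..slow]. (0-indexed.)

slow=3, fast=6, prefix=[2, 3, 4, 8]

slow=0 fast=1: a[fast]=2=a[slow] dup, fast++
slow=0 fast=2: a[fast]=3≠a[slow]=2 write a[1]=3, slow++,fast++
slow=1 fast=3: a[fast]=3=a[slow] dup, fast++
slow=1 fast=4: a[fast]=4≠a[slow]=3 write a[2]=4, slow++,fast++
slow=2 fast=5: a[fast]=8≠a[slow]=4 write a[3]=8, slow++,fast++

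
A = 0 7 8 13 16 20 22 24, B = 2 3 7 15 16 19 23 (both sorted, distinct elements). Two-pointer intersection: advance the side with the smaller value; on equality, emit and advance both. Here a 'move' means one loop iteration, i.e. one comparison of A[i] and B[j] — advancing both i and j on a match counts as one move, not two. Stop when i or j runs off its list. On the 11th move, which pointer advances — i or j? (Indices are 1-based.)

i=1 j=1: 0<2, i++
i=2 j=1: 7>2, j++
i=2 j=2: 7>3, j++
i=2 j=3: 7==7 emit, i++,j++
i=3 j=4: 8<15, i++
i=4 j=4: 13<15, i++
i=5 j=4: 16>15, j++
i=5 j=5: 16==16 emit, i++,j++
i=6 j=6: 20>19, j++
i=6 j=7: 20<23, i++
i=7 j=7: 22<23, i++

i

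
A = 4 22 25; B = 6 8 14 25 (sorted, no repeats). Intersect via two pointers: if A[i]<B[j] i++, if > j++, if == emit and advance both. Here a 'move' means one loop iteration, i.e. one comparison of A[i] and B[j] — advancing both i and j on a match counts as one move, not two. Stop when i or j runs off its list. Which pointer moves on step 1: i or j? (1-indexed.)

[i=1,j=1] 4<6 → i++

i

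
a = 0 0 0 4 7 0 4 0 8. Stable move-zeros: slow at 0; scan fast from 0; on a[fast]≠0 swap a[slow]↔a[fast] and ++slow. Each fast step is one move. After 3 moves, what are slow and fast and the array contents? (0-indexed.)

slow=0, fast=3, a=[0, 0, 0, 4, 7, 0, 4, 0, 8]

slow=0 fast=0: a[fast]=0, fast++
slow=0 fast=1: a[fast]=0, fast++
slow=0 fast=2: a[fast]=0, fast++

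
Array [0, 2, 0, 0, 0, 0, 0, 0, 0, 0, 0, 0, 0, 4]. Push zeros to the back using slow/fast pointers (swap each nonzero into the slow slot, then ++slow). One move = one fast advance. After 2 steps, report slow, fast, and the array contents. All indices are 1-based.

slow=1 fast=1: a[fast]=0, fast++
slow=1 fast=2: a[fast]=2≠0 swap→a[1]=2, slow++,fast++

slow=2, fast=3, a=[2, 0, 0, 0, 0, 0, 0, 0, 0, 0, 0, 0, 0, 4]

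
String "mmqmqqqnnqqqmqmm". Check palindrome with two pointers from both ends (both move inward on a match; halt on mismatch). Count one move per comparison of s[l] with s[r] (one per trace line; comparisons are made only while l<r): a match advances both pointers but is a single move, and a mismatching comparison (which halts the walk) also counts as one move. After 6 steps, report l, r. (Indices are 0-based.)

l=6, r=9

l=0 r=15: 'm'=='m', l++,r--
l=1 r=14: 'm'=='m', l++,r--
l=2 r=13: 'q'=='q', l++,r--
l=3 r=12: 'm'=='m', l++,r--
l=4 r=11: 'q'=='q', l++,r--
l=5 r=10: 'q'=='q', l++,r--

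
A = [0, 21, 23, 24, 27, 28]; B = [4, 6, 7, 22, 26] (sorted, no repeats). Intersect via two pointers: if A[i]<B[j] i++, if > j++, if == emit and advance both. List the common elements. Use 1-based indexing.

[i=1,j=1] 0<4 → i++
[i=2,j=1] 21>4 → j++
[i=2,j=2] 21>6 → j++
[i=2,j=3] 21>7 → j++
[i=2,j=4] 21<22 → i++
[i=3,j=4] 23>22 → j++
[i=3,j=5] 23<26 → i++
[i=4,j=5] 24<26 → i++
[i=5,j=5] 27>26 → j++

intersection = []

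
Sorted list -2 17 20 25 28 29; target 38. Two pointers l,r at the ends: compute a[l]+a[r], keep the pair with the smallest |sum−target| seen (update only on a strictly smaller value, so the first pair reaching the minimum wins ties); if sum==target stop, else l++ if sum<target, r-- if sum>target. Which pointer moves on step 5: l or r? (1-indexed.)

[1,6] -2+29=27 d=11 * → l++
[2,6] 17+29=46 d=8 * → r--
[2,5] 17+28=45 d=7 * → r--
[2,4] 17+25=42 d=4 * → r--
[2,3] 17+20=37 d=1 * → l++

l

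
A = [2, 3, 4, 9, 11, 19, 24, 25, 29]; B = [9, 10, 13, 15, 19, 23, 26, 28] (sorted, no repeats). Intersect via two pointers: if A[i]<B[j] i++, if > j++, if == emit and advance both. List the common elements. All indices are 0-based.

[i=0,j=0] 2<9 → i++
[i=1,j=0] 3<9 → i++
[i=2,j=0] 4<9 → i++
[i=3,j=0] 9==9 emit → i++,j++
[i=4,j=1] 11>10 → j++
[i=4,j=2] 11<13 → i++
[i=5,j=2] 19>13 → j++
[i=5,j=3] 19>15 → j++
[i=5,j=4] 19==19 emit → i++,j++
[i=6,j=5] 24>23 → j++
[i=6,j=6] 24<26 → i++
[i=7,j=6] 25<26 → i++
[i=8,j=6] 29>26 → j++
[i=8,j=7] 29>28 → j++

intersection = [9, 19]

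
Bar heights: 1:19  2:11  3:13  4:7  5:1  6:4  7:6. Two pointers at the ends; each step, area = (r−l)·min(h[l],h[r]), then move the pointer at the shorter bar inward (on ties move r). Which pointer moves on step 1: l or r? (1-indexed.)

[1,7] min(19,6)*6=36 best=36 * → r--

r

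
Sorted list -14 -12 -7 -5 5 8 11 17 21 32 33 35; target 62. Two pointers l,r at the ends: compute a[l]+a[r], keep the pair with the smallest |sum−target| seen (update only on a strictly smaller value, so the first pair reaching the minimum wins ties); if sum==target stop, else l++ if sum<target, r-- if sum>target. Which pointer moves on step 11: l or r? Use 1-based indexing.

l=1 r=12: -14+35=21 d=41 *, l++
l=2 r=12: -12+35=23 d=39 *, l++
l=3 r=12: -7+35=28 d=34 *, l++
l=4 r=12: -5+35=30 d=32 *, l++
l=5 r=12: 5+35=40 d=22 *, l++
l=6 r=12: 8+35=43 d=19 *, l++
l=7 r=12: 11+35=46 d=16 *, l++
l=8 r=12: 17+35=52 d=10 *, l++
l=9 r=12: 21+35=56 d=6 *, l++
l=10 r=12: 32+35=67 d=5 *, r--
l=10 r=11: 32+33=65 d=3 *, r--

r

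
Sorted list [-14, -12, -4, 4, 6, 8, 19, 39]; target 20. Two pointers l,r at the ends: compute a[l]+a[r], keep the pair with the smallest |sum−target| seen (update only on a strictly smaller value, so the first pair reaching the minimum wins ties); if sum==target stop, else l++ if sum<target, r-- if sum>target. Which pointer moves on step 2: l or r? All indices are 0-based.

l

l=0 r=7: -14+39=25 d=5 *, r--
l=0 r=6: -14+19=5 d=15, l++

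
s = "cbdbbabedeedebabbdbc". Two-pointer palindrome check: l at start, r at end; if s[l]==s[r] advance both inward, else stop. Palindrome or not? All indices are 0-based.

palindrome

l=0 r=19: 'c'=='c', l++,r--
l=1 r=18: 'b'=='b', l++,r--
l=2 r=17: 'd'=='d', l++,r--
l=3 r=16: 'b'=='b', l++,r--
l=4 r=15: 'b'=='b', l++,r--
l=5 r=14: 'a'=='a', l++,r--
l=6 r=13: 'b'=='b', l++,r--
l=7 r=12: 'e'=='e', l++,r--
l=8 r=11: 'd'=='d', l++,r--
l=9 r=10: 'e'=='e', l++,r--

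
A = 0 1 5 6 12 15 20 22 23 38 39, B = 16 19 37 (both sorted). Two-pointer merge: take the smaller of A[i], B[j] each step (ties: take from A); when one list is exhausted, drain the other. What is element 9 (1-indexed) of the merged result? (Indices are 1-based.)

merged[9] = 20

i=1 j=1: A[i]=0<=B[j]=16 take 0, i++
i=2 j=1: A[i]=1<=B[j]=16 take 1, i++
i=3 j=1: A[i]=5<=B[j]=16 take 5, i++
i=4 j=1: A[i]=6<=B[j]=16 take 6, i++
i=5 j=1: A[i]=12<=B[j]=16 take 12, i++
i=6 j=1: A[i]=15<=B[j]=16 take 15, i++
i=7 j=1: A[i]=20>B[j]=16 take 16, j++
i=7 j=2: A[i]=20>B[j]=19 take 19, j++
i=7 j=3: A[i]=20<=B[j]=37 take 20, i++
i=8 j=3: A[i]=22<=B[j]=37 take 22, i++
i=9 j=3: A[i]=23<=B[j]=37 take 23, i++
i=10 j=3: A[i]=38>B[j]=37 take 37, j++
i=10 j=4: B done, take A[i]=38, i++
i=11 j=4: B done, take A[i]=39, i++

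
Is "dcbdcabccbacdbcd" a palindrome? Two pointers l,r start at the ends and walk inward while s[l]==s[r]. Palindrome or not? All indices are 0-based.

l=0 r=15: 'd'=='d', l++,r--
l=1 r=14: 'c'=='c', l++,r--
l=2 r=13: 'b'=='b', l++,r--
l=3 r=12: 'd'=='d', l++,r--
l=4 r=11: 'c'=='c', l++,r--
l=5 r=10: 'a'=='a', l++,r--
l=6 r=9: 'b'=='b', l++,r--
l=7 r=8: 'c'=='c', l++,r--

palindrome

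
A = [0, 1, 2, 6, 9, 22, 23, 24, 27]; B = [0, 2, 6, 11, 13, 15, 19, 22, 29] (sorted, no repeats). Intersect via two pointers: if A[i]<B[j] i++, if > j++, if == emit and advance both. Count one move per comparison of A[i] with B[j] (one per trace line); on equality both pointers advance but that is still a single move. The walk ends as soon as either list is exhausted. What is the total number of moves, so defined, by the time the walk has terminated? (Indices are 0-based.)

[i=0,j=0] 0==0 emit → i++,j++
[i=1,j=1] 1<2 → i++
[i=2,j=1] 2==2 emit → i++,j++
[i=3,j=2] 6==6 emit → i++,j++
[i=4,j=3] 9<11 → i++
[i=5,j=3] 22>11 → j++
[i=5,j=4] 22>13 → j++
[i=5,j=5] 22>15 → j++
[i=5,j=6] 22>19 → j++
[i=5,j=7] 22==22 emit → i++,j++
[i=6,j=8] 23<29 → i++
[i=7,j=8] 24<29 → i++
[i=8,j=8] 27<29 → i++

13 moves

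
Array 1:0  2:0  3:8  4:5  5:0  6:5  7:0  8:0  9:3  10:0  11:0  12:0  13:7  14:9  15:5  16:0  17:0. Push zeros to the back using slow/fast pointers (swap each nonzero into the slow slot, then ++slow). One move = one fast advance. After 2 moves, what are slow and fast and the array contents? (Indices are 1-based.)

slow=1, fast=3, a=[0, 0, 8, 5, 0, 5, 0, 0, 3, 0, 0, 0, 7, 9, 5, 0, 0]

(s=1,f=1) a[fast]=0 → fast++
(s=1,f=2) a[fast]=0 → fast++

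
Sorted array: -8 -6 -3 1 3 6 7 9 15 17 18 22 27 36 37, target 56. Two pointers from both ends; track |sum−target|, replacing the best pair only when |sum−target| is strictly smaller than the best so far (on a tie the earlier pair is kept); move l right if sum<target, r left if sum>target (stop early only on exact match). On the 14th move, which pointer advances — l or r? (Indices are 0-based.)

l

[0,14] -8+37=29 d=27 * → l++
[1,14] -6+37=31 d=25 * → l++
[2,14] -3+37=34 d=22 * → l++
[3,14] 1+37=38 d=18 * → l++
[4,14] 3+37=40 d=16 * → l++
[5,14] 6+37=43 d=13 * → l++
[6,14] 7+37=44 d=12 * → l++
[7,14] 9+37=46 d=10 * → l++
[8,14] 15+37=52 d=4 * → l++
[9,14] 17+37=54 d=2 * → l++
[10,14] 18+37=55 d=1 * → l++
[11,14] 22+37=59 d=3 → r--
[11,13] 22+36=58 d=2 → r--
[11,12] 22+27=49 d=7 → l++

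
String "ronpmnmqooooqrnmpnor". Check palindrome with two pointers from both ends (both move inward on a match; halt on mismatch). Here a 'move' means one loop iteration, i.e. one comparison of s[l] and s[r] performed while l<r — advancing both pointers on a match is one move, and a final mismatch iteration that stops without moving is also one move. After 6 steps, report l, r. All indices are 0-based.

l=6, r=13

l=0 r=19: 'r'=='r', l++,r--
l=1 r=18: 'o'=='o', l++,r--
l=2 r=17: 'n'=='n', l++,r--
l=3 r=16: 'p'=='p', l++,r--
l=4 r=15: 'm'=='m', l++,r--
l=5 r=14: 'n'=='n', l++,r--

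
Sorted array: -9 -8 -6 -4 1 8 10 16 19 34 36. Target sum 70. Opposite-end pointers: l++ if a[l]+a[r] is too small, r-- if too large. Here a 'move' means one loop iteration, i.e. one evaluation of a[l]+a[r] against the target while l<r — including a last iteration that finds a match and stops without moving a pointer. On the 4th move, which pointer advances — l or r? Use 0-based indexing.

l=0 r=10: -9+36=27 <70, l++
l=1 r=10: -8+36=28 <70, l++
l=2 r=10: -6+36=30 <70, l++
l=3 r=10: -4+36=32 <70, l++

l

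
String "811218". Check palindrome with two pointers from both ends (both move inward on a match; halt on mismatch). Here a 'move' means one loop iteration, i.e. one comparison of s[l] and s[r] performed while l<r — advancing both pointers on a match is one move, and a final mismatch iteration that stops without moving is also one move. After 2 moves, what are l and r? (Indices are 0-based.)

l=0 r=5: '8'=='8', l++,r--
l=1 r=4: '1'=='1', l++,r--

l=2, r=3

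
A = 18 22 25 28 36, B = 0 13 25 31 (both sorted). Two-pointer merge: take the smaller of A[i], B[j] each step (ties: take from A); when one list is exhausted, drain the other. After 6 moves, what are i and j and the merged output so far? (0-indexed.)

i=0 j=0: A[i]=18>B[j]=0 take 0, j++
i=0 j=1: A[i]=18>B[j]=13 take 13, j++
i=0 j=2: A[i]=18<=B[j]=25 take 18, i++
i=1 j=2: A[i]=22<=B[j]=25 take 22, i++
i=2 j=2: A[i]=25<=B[j]=25 take 25, i++
i=3 j=2: A[i]=28>B[j]=25 take 25, j++

i=3, j=3, merged so far=[0, 13, 18, 22, 25, 25]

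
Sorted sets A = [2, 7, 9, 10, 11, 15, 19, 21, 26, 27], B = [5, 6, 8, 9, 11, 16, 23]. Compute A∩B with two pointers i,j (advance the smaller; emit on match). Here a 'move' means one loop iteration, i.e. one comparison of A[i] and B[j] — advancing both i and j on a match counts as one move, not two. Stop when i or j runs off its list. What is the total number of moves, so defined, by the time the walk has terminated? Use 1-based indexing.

[i=1,j=1] 2<5 → i++
[i=2,j=1] 7>5 → j++
[i=2,j=2] 7>6 → j++
[i=2,j=3] 7<8 → i++
[i=3,j=3] 9>8 → j++
[i=3,j=4] 9==9 emit → i++,j++
[i=4,j=5] 10<11 → i++
[i=5,j=5] 11==11 emit → i++,j++
[i=6,j=6] 15<16 → i++
[i=7,j=6] 19>16 → j++
[i=7,j=7] 19<23 → i++
[i=8,j=7] 21<23 → i++
[i=9,j=7] 26>23 → j++

13 moves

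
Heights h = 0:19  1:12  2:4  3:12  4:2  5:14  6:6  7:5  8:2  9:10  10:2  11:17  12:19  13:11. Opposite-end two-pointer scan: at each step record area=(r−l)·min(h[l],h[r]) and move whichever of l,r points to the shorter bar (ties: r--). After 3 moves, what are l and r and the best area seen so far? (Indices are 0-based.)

l=0 r=13: min(19,11)*13=143 best=143 *, r--
l=0 r=12: min(19,19)*12=228 best=228 *, r--
l=0 r=11: min(19,17)*11=187 best=228, r--

l=0, r=10, best area=228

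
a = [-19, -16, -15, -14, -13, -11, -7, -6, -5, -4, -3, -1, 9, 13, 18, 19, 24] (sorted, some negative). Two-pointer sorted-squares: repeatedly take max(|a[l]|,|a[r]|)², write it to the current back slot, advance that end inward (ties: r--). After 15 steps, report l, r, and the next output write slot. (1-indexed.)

l=11, r=12, next write slot=2

[1,17] |-19|<=|24| out[17]=576 → r--
[1,16] |-19|<=|19| out[16]=361 → r--
[1,15] |-19|>|18| out[15]=361 → l++
[2,15] |-16|<=|18| out[14]=324 → r--
[2,14] |-16|>|13| out[13]=256 → l++
[3,14] |-15|>|13| out[12]=225 → l++
[4,14] |-14|>|13| out[11]=196 → l++
[5,14] |-13|<=|13| out[10]=169 → r--
[5,13] |-13|>|9| out[9]=169 → l++
[6,13] |-11|>|9| out[8]=121 → l++
[7,13] |-7|<=|9| out[7]=81 → r--
[7,12] |-7|>|-1| out[6]=49 → l++
[8,12] |-6|>|-1| out[5]=36 → l++
[9,12] |-5|>|-1| out[4]=25 → l++
[10,12] |-4|>|-1| out[3]=16 → l++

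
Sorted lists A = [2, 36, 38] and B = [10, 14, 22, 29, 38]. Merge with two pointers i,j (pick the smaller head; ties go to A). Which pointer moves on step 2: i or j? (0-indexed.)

j

i=0 j=0: A[i]=2<=B[j]=10 take 2, i++
i=1 j=0: A[i]=36>B[j]=10 take 10, j++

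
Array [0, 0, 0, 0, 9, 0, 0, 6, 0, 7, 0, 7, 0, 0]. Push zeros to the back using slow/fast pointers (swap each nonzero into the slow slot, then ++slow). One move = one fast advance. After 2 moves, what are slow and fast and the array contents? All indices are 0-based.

(s=0,f=0) a[fast]=0 → fast++
(s=0,f=1) a[fast]=0 → fast++

slow=0, fast=2, a=[0, 0, 0, 0, 9, 0, 0, 6, 0, 7, 0, 7, 0, 0]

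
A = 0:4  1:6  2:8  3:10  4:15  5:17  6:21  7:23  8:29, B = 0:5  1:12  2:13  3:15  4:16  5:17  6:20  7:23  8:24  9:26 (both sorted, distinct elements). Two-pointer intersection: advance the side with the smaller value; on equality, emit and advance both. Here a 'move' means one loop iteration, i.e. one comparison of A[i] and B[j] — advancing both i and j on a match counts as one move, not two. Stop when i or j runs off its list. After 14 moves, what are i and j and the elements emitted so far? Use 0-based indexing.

i=8, j=9, emitted=[15, 17, 23]

[i=0,j=0] 4<5 → i++
[i=1,j=0] 6>5 → j++
[i=1,j=1] 6<12 → i++
[i=2,j=1] 8<12 → i++
[i=3,j=1] 10<12 → i++
[i=4,j=1] 15>12 → j++
[i=4,j=2] 15>13 → j++
[i=4,j=3] 15==15 emit → i++,j++
[i=5,j=4] 17>16 → j++
[i=5,j=5] 17==17 emit → i++,j++
[i=6,j=6] 21>20 → j++
[i=6,j=7] 21<23 → i++
[i=7,j=7] 23==23 emit → i++,j++
[i=8,j=8] 29>24 → j++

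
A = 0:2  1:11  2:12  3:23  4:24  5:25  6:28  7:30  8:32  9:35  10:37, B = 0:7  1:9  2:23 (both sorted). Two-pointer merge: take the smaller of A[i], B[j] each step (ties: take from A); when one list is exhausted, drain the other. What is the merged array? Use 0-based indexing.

[2, 7, 9, 11, 12, 23, 23, 24, 25, 28, 30, 32, 35, 37]

i=0 j=0: A[i]=2<=B[j]=7 take 2, i++
i=1 j=0: A[i]=11>B[j]=7 take 7, j++
i=1 j=1: A[i]=11>B[j]=9 take 9, j++
i=1 j=2: A[i]=11<=B[j]=23 take 11, i++
i=2 j=2: A[i]=12<=B[j]=23 take 12, i++
i=3 j=2: A[i]=23<=B[j]=23 take 23, i++
i=4 j=2: A[i]=24>B[j]=23 take 23, j++
i=4 j=3: B done, take A[i]=24, i++
i=5 j=3: B done, take A[i]=25, i++
i=6 j=3: B done, take A[i]=28, i++
i=7 j=3: B done, take A[i]=30, i++
i=8 j=3: B done, take A[i]=32, i++
i=9 j=3: B done, take A[i]=35, i++
i=10 j=3: B done, take A[i]=37, i++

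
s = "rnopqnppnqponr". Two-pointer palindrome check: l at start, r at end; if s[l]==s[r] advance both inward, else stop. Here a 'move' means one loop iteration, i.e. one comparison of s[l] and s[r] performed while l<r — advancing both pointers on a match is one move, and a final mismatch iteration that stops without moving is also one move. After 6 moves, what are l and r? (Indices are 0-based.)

[0,13] 'r'=='r' → l++,r--
[1,12] 'n'=='n' → l++,r--
[2,11] 'o'=='o' → l++,r--
[3,10] 'p'=='p' → l++,r--
[4,9] 'q'=='q' → l++,r--
[5,8] 'n'=='n' → l++,r--

l=6, r=7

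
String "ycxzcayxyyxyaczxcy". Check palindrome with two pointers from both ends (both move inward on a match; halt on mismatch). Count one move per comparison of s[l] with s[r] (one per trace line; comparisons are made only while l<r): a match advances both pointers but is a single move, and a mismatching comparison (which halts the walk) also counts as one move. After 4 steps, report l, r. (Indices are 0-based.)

l=0 r=17: 'y'=='y', l++,r--
l=1 r=16: 'c'=='c', l++,r--
l=2 r=15: 'x'=='x', l++,r--
l=3 r=14: 'z'=='z', l++,r--

l=4, r=13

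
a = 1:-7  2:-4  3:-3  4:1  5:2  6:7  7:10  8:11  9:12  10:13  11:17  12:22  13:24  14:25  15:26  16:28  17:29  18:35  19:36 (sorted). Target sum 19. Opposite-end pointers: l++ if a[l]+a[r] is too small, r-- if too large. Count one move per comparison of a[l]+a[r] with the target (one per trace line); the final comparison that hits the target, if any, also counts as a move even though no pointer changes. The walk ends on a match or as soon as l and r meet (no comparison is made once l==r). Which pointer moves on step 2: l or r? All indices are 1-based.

r

l=1 r=19: -7+36=29 >19, r--
l=1 r=18: -7+35=28 >19, r--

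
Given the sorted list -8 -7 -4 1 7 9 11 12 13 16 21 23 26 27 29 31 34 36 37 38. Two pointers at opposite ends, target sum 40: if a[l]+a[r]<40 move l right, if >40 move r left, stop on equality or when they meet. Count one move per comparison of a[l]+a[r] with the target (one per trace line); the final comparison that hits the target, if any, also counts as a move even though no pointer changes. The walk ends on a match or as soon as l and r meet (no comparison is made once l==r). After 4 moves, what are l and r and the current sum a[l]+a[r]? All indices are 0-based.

l=4, r=19, sum=45

[0,19] -8+38=30 <40 → l++
[1,19] -7+38=31 <40 → l++
[2,19] -4+38=34 <40 → l++
[3,19] 1+38=39 <40 → l++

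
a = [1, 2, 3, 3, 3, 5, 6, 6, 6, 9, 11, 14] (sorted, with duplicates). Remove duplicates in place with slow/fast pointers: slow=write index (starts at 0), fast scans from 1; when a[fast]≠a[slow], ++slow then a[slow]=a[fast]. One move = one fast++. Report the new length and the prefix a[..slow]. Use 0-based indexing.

length 8; prefix = [1, 2, 3, 5, 6, 9, 11, 14]

slow=0 fast=1: a[fast]=2≠a[slow]=1 write a[1]=2, slow++,fast++
slow=1 fast=2: a[fast]=3≠a[slow]=2 write a[2]=3, slow++,fast++
slow=2 fast=3: a[fast]=3=a[slow] dup, fast++
slow=2 fast=4: a[fast]=3=a[slow] dup, fast++
slow=2 fast=5: a[fast]=5≠a[slow]=3 write a[3]=5, slow++,fast++
slow=3 fast=6: a[fast]=6≠a[slow]=5 write a[4]=6, slow++,fast++
slow=4 fast=7: a[fast]=6=a[slow] dup, fast++
slow=4 fast=8: a[fast]=6=a[slow] dup, fast++
slow=4 fast=9: a[fast]=9≠a[slow]=6 write a[5]=9, slow++,fast++
slow=5 fast=10: a[fast]=11≠a[slow]=9 write a[6]=11, slow++,fast++
slow=6 fast=11: a[fast]=14≠a[slow]=11 write a[7]=14, slow++,fast++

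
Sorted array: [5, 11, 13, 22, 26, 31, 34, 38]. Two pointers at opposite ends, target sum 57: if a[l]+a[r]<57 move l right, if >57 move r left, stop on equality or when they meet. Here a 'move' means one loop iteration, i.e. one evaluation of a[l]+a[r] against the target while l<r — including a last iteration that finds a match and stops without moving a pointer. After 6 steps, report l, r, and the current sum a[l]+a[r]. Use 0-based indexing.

l=0 r=7: 5+38=43 <57, l++
l=1 r=7: 11+38=49 <57, l++
l=2 r=7: 13+38=51 <57, l++
l=3 r=7: 22+38=60 >57, r--
l=3 r=6: 22+34=56 <57, l++
l=4 r=6: 26+34=60 >57, r--

l=4, r=5, sum=57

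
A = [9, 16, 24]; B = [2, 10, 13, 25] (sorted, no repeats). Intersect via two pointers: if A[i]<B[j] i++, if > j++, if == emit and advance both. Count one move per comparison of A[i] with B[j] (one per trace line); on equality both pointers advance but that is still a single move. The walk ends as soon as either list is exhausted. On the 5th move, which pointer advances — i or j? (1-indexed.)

i

i=1 j=1: 9>2, j++
i=1 j=2: 9<10, i++
i=2 j=2: 16>10, j++
i=2 j=3: 16>13, j++
i=2 j=4: 16<25, i++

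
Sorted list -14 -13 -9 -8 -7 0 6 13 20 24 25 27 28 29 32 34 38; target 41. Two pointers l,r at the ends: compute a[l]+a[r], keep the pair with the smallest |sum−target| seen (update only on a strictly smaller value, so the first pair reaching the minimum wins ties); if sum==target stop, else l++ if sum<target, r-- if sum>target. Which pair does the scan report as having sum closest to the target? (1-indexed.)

[1,17] -14+38=24 d=17 * → l++
[2,17] -13+38=25 d=16 * → l++
[3,17] -9+38=29 d=12 * → l++
[4,17] -8+38=30 d=11 * → l++
[5,17] -7+38=31 d=10 * → l++
[6,17] 0+38=38 d=3 * → l++
[7,17] 6+38=44 d=3 → r--
[7,16] 6+34=40 d=1 * → l++
[8,16] 13+34=47 d=6 → r--
[8,15] 13+32=45 d=4 → r--
[8,14] 13+29=42 d=1 → r--
[8,13] 13+28=41 d=0 * → stop

pair (13, 28) with sum 41 (|Δ|=0)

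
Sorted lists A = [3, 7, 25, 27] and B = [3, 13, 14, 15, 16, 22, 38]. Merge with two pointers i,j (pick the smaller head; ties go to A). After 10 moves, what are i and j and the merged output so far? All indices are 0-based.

i=0 j=0: A[i]=3<=B[j]=3 take 3, i++
i=1 j=0: A[i]=7>B[j]=3 take 3, j++
i=1 j=1: A[i]=7<=B[j]=13 take 7, i++
i=2 j=1: A[i]=25>B[j]=13 take 13, j++
i=2 j=2: A[i]=25>B[j]=14 take 14, j++
i=2 j=3: A[i]=25>B[j]=15 take 15, j++
i=2 j=4: A[i]=25>B[j]=16 take 16, j++
i=2 j=5: A[i]=25>B[j]=22 take 22, j++
i=2 j=6: A[i]=25<=B[j]=38 take 25, i++
i=3 j=6: A[i]=27<=B[j]=38 take 27, i++

i=4, j=6, merged so far=[3, 3, 7, 13, 14, 15, 16, 22, 25, 27]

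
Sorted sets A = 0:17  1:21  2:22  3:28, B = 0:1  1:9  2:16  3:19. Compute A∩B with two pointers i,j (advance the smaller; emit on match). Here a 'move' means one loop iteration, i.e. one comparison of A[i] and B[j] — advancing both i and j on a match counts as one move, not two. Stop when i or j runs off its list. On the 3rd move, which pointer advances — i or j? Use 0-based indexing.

j

i=0 j=0: 17>1, j++
i=0 j=1: 17>9, j++
i=0 j=2: 17>16, j++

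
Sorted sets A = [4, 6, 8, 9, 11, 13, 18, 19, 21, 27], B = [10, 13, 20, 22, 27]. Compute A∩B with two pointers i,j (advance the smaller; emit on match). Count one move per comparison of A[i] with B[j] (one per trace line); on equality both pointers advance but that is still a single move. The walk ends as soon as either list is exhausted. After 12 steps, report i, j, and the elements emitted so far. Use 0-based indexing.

i=9, j=4, emitted=[13]

[i=0,j=0] 4<10 → i++
[i=1,j=0] 6<10 → i++
[i=2,j=0] 8<10 → i++
[i=3,j=0] 9<10 → i++
[i=4,j=0] 11>10 → j++
[i=4,j=1] 11<13 → i++
[i=5,j=1] 13==13 emit → i++,j++
[i=6,j=2] 18<20 → i++
[i=7,j=2] 19<20 → i++
[i=8,j=2] 21>20 → j++
[i=8,j=3] 21<22 → i++
[i=9,j=3] 27>22 → j++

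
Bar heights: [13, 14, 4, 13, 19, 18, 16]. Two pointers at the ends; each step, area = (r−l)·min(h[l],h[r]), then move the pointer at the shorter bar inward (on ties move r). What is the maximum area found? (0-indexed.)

[0,6] min(13,16)*6=78 best=78 * → l++
[1,6] min(14,16)*5=70 best=78 → l++
[2,6] min(4,16)*4=16 best=78 → l++
[3,6] min(13,16)*3=39 best=78 → l++
[4,6] min(19,16)*2=32 best=78 → r--
[4,5] min(19,18)*1=18 best=78 → r--

max area = 78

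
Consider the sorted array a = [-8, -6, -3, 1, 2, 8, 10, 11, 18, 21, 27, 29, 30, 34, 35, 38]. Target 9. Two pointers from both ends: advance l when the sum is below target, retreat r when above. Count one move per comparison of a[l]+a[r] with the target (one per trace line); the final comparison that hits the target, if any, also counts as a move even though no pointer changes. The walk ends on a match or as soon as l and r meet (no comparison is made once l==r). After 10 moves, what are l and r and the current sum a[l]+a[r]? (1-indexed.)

l=1 r=16: -8+38=30 >9, r--
l=1 r=15: -8+35=27 >9, r--
l=1 r=14: -8+34=26 >9, r--
l=1 r=13: -8+30=22 >9, r--
l=1 r=12: -8+29=21 >9, r--
l=1 r=11: -8+27=19 >9, r--
l=1 r=10: -8+21=13 >9, r--
l=1 r=9: -8+18=10 >9, r--
l=1 r=8: -8+11=3 <9, l++
l=2 r=8: -6+11=5 <9, l++

l=3, r=8, sum=8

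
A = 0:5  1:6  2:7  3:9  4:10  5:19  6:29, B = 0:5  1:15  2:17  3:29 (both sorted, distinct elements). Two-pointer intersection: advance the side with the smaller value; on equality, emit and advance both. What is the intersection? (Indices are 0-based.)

intersection = [5, 29]

[i=0,j=0] 5==5 emit → i++,j++
[i=1,j=1] 6<15 → i++
[i=2,j=1] 7<15 → i++
[i=3,j=1] 9<15 → i++
[i=4,j=1] 10<15 → i++
[i=5,j=1] 19>15 → j++
[i=5,j=2] 19>17 → j++
[i=5,j=3] 19<29 → i++
[i=6,j=3] 29==29 emit → i++,j++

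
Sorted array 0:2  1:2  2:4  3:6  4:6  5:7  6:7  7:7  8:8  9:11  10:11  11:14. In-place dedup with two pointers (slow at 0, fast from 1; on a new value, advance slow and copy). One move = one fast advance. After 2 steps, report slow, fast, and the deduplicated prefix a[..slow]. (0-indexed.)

slow=0 fast=1: a[fast]=2=a[slow] dup, fast++
slow=0 fast=2: a[fast]=4≠a[slow]=2 write a[1]=4, slow++,fast++

slow=1, fast=3, prefix=[2, 4]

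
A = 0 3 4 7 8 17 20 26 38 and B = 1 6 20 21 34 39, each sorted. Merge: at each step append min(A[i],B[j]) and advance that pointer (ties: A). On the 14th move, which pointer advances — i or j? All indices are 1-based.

[i=1,j=1] A[i]=0<=B[j]=1 take 0 → i++
[i=2,j=1] A[i]=3>B[j]=1 take 1 → j++
[i=2,j=2] A[i]=3<=B[j]=6 take 3 → i++
[i=3,j=2] A[i]=4<=B[j]=6 take 4 → i++
[i=4,j=2] A[i]=7>B[j]=6 take 6 → j++
[i=4,j=3] A[i]=7<=B[j]=20 take 7 → i++
[i=5,j=3] A[i]=8<=B[j]=20 take 8 → i++
[i=6,j=3] A[i]=17<=B[j]=20 take 17 → i++
[i=7,j=3] A[i]=20<=B[j]=20 take 20 → i++
[i=8,j=3] A[i]=26>B[j]=20 take 20 → j++
[i=8,j=4] A[i]=26>B[j]=21 take 21 → j++
[i=8,j=5] A[i]=26<=B[j]=34 take 26 → i++
[i=9,j=5] A[i]=38>B[j]=34 take 34 → j++
[i=9,j=6] A[i]=38<=B[j]=39 take 38 → i++

i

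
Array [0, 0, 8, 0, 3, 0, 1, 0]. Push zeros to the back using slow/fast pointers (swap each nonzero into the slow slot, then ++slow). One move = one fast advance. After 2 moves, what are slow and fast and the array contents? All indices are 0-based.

slow=0, fast=2, a=[0, 0, 8, 0, 3, 0, 1, 0]

(s=0,f=0) a[fast]=0 → fast++
(s=0,f=1) a[fast]=0 → fast++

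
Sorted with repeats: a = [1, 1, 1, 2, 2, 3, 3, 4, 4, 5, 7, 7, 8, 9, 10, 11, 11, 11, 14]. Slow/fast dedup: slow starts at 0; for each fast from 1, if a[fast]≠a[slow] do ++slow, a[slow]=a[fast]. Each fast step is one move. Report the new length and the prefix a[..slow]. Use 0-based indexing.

length 11; prefix = [1, 2, 3, 4, 5, 7, 8, 9, 10, 11, 14]

(s=0,f=1) a[fast]=1=a[slow] dup → fast++
(s=0,f=2) a[fast]=1=a[slow] dup → fast++
(s=0,f=3) a[fast]=2≠a[slow]=1 write a[1]=2 → slow++,fast++
(s=1,f=4) a[fast]=2=a[slow] dup → fast++
(s=1,f=5) a[fast]=3≠a[slow]=2 write a[2]=3 → slow++,fast++
(s=2,f=6) a[fast]=3=a[slow] dup → fast++
(s=2,f=7) a[fast]=4≠a[slow]=3 write a[3]=4 → slow++,fast++
(s=3,f=8) a[fast]=4=a[slow] dup → fast++
(s=3,f=9) a[fast]=5≠a[slow]=4 write a[4]=5 → slow++,fast++
(s=4,f=10) a[fast]=7≠a[slow]=5 write a[5]=7 → slow++,fast++
(s=5,f=11) a[fast]=7=a[slow] dup → fast++
(s=5,f=12) a[fast]=8≠a[slow]=7 write a[6]=8 → slow++,fast++
(s=6,f=13) a[fast]=9≠a[slow]=8 write a[7]=9 → slow++,fast++
(s=7,f=14) a[fast]=10≠a[slow]=9 write a[8]=10 → slow++,fast++
(s=8,f=15) a[fast]=11≠a[slow]=10 write a[9]=11 → slow++,fast++
(s=9,f=16) a[fast]=11=a[slow] dup → fast++
(s=9,f=17) a[fast]=11=a[slow] dup → fast++
(s=9,f=18) a[fast]=14≠a[slow]=11 write a[10]=14 → slow++,fast++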